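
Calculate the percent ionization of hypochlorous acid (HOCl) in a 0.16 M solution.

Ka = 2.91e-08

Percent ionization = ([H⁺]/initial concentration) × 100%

Using Ka equilibrium: x² + Ka×x - Ka×C = 0. Solving: [H⁺] = 6.8220e-05. Percent = (6.8220e-05/0.16) × 100

Percent ionization = 0.0426%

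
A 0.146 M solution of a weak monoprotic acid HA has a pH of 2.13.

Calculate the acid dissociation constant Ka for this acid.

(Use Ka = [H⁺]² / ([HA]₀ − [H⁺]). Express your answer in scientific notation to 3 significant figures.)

[H⁺] = 10^(−pH) = 10^(−2.13) = 7.413e-03 M. For HA ⇌ H⁺ + A⁻, Ka = [H⁺][A⁻]/[HA] = [H⁺]² / ([HA]₀ − [H⁺]) = (7.413e-03)² / (0.146 − 7.413e-03) = 3.97e-04.

K_a = 3.97e-04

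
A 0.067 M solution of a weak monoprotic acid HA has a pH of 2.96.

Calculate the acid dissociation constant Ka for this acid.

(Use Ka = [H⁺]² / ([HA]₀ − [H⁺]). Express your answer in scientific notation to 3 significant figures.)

[H⁺] = 10^(−pH) = 10^(−2.96) = 1.096e-03 M. For HA ⇌ H⁺ + A⁻, Ka = [H⁺][A⁻]/[HA] = [H⁺]² / ([HA]₀ − [H⁺]) = (1.096e-03)² / (0.067 − 1.096e-03) = 1.82e-05.

K_a = 1.82e-05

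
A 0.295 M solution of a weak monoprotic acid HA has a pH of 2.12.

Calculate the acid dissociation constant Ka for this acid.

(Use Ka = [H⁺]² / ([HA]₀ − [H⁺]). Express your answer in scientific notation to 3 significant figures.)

[H⁺] = 10^(−pH) = 10^(−2.12) = 7.586e-03 M. For HA ⇌ H⁺ + A⁻, Ka = [H⁺][A⁻]/[HA] = [H⁺]² / ([HA]₀ − [H⁺]) = (7.586e-03)² / (0.295 − 7.586e-03) = 2.00e-04.

K_a = 2.00e-04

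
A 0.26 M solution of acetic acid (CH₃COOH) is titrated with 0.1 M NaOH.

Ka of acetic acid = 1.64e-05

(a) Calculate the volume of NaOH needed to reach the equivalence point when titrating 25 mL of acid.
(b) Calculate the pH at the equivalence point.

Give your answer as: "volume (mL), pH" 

moles acid = 0.26 × 25/1000 = 0.0065 mol; V_base = moles/0.1 × 1000 = 65.0 mL. At equivalence only the conjugate base is present: [A⁻] = 0.0065/0.090 = 7.2222e-02 M. Kb = Kw/Ka = 6.10e-10; [OH⁻] = √(Kb × [A⁻]) = 6.6361e-06; pOH = 5.18; pH = 14 - pOH = 8.82.

V = 65.0 mL, pH = 8.82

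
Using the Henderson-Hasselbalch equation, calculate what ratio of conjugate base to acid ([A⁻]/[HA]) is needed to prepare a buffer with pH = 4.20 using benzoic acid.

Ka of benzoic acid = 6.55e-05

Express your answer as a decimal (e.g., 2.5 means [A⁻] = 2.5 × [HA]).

pKa = -log(6.55e-05) = 4.1838. pH = pKa + log([A⁻]/[HA]), so log([A⁻]/[HA]) = pH − pKa = 4.20 − 4.1838 = 0.0162. [A⁻]/[HA] = 10^(0.0162) = 1.04

[A⁻]/[HA] = 1.04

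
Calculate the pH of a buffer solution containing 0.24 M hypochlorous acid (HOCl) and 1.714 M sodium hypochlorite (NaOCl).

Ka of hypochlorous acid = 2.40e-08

pKa = -log(2.40e-08) = 7.62. pH = pKa + log([A⁻]/[HA]) = 7.62 + log(1.714/0.24)

pH = 8.47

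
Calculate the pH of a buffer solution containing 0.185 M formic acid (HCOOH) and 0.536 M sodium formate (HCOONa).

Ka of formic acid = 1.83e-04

pKa = -log(1.83e-04) = 3.74. pH = pKa + log([A⁻]/[HA]) = 3.74 + log(0.536/0.185)

pH = 4.20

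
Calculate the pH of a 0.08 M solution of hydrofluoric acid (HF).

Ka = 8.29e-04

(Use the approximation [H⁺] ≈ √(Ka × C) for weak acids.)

[H⁺] = √(Ka × C) = √(8.29e-04 × 0.08) = 8.1437e-03. pH = -log(8.1437e-03)

pH = 2.09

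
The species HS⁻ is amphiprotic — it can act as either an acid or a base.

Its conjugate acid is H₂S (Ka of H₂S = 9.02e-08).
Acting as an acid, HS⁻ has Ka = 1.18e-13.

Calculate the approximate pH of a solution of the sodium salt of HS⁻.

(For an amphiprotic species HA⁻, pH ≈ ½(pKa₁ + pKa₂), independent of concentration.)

pKa₁ = -log(9.02e-08) = 7.04; pKa₂ = -log(1.18e-13) = 12.93. For an amphiprotic species, pH ≈ ½(pKa₁ + pKa₂) = ½(7.04 + 12.93) = 9.99.

pH = 9.99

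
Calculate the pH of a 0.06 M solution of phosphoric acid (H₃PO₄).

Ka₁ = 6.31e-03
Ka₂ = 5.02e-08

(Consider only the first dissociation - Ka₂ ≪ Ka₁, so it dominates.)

First dissociation dominates. From Ka₁ = [H⁺][HA⁻]/[H₂A], x² + Ka₁·x − Ka₁·C = 0 with C = 0.06 M and Ka₁ = 6.31e-03. Solving: [H⁺] = (−Ka₁ + √(Ka₁² + 4·Ka₁·C)) / 2 = 1.6557e-02 M. pH = -log(1.6557e-02) = 1.78.

pH = 1.78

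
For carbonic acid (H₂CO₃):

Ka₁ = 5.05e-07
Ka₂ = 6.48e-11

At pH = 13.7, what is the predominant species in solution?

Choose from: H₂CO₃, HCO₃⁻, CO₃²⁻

pKa₁ = 6.30, pKa₂ = 10.19. For a polyprotic acid the predominant species crosses at each pKa: below pKa_n the protonated form dominates, above it the deprotonated form does. At pH = 13.7, the predominant species is CO₃²⁻.

CO₃²⁻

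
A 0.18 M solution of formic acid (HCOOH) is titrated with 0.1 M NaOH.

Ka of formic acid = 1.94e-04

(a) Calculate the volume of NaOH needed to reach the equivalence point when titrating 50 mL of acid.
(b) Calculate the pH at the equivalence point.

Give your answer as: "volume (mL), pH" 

moles acid = 0.18 × 50/1000 = 0.009 mol; V_base = moles/0.1 × 1000 = 90.0 mL. At equivalence only the conjugate base is present: [A⁻] = 0.009/0.140 = 6.4286e-02 M. Kb = Kw/Ka = 5.15e-11; [OH⁻] = √(Kb × [A⁻]) = 1.8204e-06; pOH = 5.74; pH = 14 - pOH = 8.26.

V = 90.0 mL, pH = 8.26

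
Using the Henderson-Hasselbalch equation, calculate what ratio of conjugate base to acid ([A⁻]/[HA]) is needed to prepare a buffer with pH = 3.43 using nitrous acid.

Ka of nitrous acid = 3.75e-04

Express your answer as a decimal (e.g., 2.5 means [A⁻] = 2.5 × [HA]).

pKa = -log(3.75e-04) = 3.4260. pH = pKa + log([A⁻]/[HA]), so log([A⁻]/[HA]) = pH − pKa = 3.43 − 3.4260 = 0.0040. [A⁻]/[HA] = 10^(0.0040) = 1.01

[A⁻]/[HA] = 1.01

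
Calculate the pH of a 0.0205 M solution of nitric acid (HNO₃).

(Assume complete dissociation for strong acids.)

[H⁺] = 0.0205 M for strong acid. pH = -log[H⁺] = -log(0.0205)

pH = 1.69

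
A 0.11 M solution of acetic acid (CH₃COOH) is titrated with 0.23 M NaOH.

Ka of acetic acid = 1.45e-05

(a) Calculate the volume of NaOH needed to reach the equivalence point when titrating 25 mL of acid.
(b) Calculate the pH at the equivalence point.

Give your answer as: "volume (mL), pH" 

moles acid = 0.11 × 25/1000 = 0.00275 mol; V_base = moles/0.23 × 1000 = 12.0 mL. At equivalence only the conjugate base is present: [A⁻] = 0.00275/0.037 = 7.4412e-02 M. Kb = Kw/Ka = 6.90e-10; [OH⁻] = √(Kb × [A⁻]) = 7.1637e-06; pOH = 5.14; pH = 14 - pOH = 8.86.

V = 12.0 mL, pH = 8.86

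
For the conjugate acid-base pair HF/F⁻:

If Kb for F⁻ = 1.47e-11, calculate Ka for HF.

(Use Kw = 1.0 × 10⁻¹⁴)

For a conjugate pair Ka × Kb = Kw, so Ka = Kw/Kb = 1.0 × 10⁻¹⁴ / 1.47e-11 = 6.80e-04.

K_a = 6.80e-04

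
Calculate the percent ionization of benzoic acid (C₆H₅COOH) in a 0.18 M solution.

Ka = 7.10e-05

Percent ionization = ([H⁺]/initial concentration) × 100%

Using Ka equilibrium: x² + Ka×x - Ka×C = 0. Solving: [H⁺] = 3.5396e-03. Percent = (3.5396e-03/0.18) × 100

Percent ionization = 1.97%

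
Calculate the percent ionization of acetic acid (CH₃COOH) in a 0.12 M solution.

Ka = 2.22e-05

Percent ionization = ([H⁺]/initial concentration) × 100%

Using Ka equilibrium: x² + Ka×x - Ka×C = 0. Solving: [H⁺] = 1.6211e-03. Percent = (1.6211e-03/0.12) × 100

Percent ionization = 1.35%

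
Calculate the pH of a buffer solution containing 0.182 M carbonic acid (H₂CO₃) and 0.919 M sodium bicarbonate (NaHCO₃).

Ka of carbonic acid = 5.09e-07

pKa = -log(5.09e-07) = 6.29. pH = pKa + log([A⁻]/[HA]) = 6.29 + log(0.919/0.182)

pH = 7.00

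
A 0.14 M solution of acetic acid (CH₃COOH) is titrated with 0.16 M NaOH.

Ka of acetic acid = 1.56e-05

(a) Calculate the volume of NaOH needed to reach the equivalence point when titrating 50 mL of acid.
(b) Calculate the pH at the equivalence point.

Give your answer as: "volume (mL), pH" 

moles acid = 0.14 × 50/1000 = 0.007 mol; V_base = moles/0.16 × 1000 = 43.8 mL. At equivalence only the conjugate base is present: [A⁻] = 0.007/0.094 = 7.4667e-02 M. Kb = Kw/Ka = 6.41e-10; [OH⁻] = √(Kb × [A⁻]) = 6.9183e-06; pOH = 5.16; pH = 14 - pOH = 8.84.

V = 43.8 mL, pH = 8.84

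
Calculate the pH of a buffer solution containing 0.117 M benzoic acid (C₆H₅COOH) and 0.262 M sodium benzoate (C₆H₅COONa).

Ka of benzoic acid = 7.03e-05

pKa = -log(7.03e-05) = 4.15. pH = pKa + log([A⁻]/[HA]) = 4.15 + log(0.262/0.117)

pH = 4.50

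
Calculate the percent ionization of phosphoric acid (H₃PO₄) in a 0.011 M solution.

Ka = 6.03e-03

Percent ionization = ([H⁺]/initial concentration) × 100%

Using Ka equilibrium: x² + Ka×x - Ka×C = 0. Solving: [H⁺] = 5.6695e-03. Percent = (5.6695e-03/0.011) × 100

Percent ionization = 51.5%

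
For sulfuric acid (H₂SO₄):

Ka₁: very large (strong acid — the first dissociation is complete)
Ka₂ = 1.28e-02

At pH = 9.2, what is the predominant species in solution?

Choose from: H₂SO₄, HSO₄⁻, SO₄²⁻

The first dissociation is complete, so H₂SO₄ itself is never the predominant species in water; pKa₂ = -log(1.28e-02) = 1.89. For a polyprotic acid the predominant species crosses at each pKa: below pKa_n the protonated form dominates, above it the deprotonated form does. At pH = 9.2, the predominant species is SO₄²⁻.

SO₄²⁻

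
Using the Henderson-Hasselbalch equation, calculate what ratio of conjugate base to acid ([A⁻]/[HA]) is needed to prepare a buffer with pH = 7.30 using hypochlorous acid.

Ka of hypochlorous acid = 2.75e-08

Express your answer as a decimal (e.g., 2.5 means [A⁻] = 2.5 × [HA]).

pKa = -log(2.75e-08) = 7.5607. pH = pKa + log([A⁻]/[HA]), so log([A⁻]/[HA]) = pH − pKa = 7.30 − 7.5607 = -0.2607. [A⁻]/[HA] = 10^(-0.2607) = 0.549

[A⁻]/[HA] = 0.549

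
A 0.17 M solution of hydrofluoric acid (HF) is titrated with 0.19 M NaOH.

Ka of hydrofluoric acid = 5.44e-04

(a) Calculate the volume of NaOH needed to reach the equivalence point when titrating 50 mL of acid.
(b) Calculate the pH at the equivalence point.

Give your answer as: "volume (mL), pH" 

moles acid = 0.17 × 50/1000 = 0.0085 mol; V_base = moles/0.19 × 1000 = 44.7 mL. At equivalence only the conjugate base is present: [A⁻] = 0.0085/0.095 = 8.9722e-02 M. Kb = Kw/Ka = 1.84e-11; [OH⁻] = √(Kb × [A⁻]) = 1.2843e-06; pOH = 5.89; pH = 14 - pOH = 8.11.

V = 44.7 mL, pH = 8.11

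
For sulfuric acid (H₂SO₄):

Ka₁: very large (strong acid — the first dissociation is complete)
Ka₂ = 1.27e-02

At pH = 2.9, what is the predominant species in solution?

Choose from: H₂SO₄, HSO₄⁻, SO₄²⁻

The first dissociation is complete, so H₂SO₄ itself is never the predominant species in water; pKa₂ = -log(1.27e-02) = 1.90. For a polyprotic acid the predominant species crosses at each pKa: below pKa_n the protonated form dominates, above it the deprotonated form does. At pH = 2.9, the predominant species is SO₄²⁻.

SO₄²⁻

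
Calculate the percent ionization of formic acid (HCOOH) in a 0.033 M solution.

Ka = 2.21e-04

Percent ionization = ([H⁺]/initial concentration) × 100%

Using Ka equilibrium: x² + Ka×x - Ka×C = 0. Solving: [H⁺] = 2.5923e-03. Percent = (2.5923e-03/0.033) × 100

Percent ionization = 7.86%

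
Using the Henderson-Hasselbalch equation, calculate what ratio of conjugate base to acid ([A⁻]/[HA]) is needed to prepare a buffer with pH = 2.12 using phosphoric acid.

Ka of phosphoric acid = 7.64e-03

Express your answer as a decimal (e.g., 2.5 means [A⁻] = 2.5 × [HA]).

pKa = -log(7.64e-03) = 2.1169. pH = pKa + log([A⁻]/[HA]), so log([A⁻]/[HA]) = pH − pKa = 2.12 − 2.1169 = 0.0031. [A⁻]/[HA] = 10^(0.0031) = 1.01

[A⁻]/[HA] = 1.01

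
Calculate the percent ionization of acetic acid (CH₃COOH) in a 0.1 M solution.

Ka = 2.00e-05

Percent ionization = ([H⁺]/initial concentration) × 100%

Using Ka equilibrium: x² + Ka×x - Ka×C = 0. Solving: [H⁺] = 1.4042e-03. Percent = (1.4042e-03/0.1) × 100

Percent ionization = 1.4%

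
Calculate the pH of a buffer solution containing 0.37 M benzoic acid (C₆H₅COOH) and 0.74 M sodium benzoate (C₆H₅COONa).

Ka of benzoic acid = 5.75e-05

pKa = -log(5.75e-05) = 4.24. pH = pKa + log([A⁻]/[HA]) = 4.24 + log(0.74/0.37)

pH = 4.54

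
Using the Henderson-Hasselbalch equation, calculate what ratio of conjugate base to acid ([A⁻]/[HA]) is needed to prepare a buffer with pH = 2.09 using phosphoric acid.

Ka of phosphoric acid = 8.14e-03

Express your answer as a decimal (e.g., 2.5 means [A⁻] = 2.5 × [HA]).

pKa = -log(8.14e-03) = 2.0894. pH = pKa + log([A⁻]/[HA]), so log([A⁻]/[HA]) = pH − pKa = 2.09 − 2.0894 = 0.0006. [A⁻]/[HA] = 10^(0.0006) = 1.00

[A⁻]/[HA] = 1.00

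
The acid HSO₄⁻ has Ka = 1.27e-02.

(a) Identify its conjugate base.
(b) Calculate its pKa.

(a) The conjugate base is formed by removing one H⁺ from HSO₄⁻, giving SO₄²⁻. (b) pKa = -log(Ka) = -log(1.27e-02) = 1.90.

Conjugate base: SO₄²⁻; pK_a = 1.90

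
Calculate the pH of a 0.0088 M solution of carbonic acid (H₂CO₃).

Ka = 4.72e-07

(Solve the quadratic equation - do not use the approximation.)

x² + Ka×x - Ka×C = 0. Using quadratic formula: [H⁺] = 6.4213e-05

pH = 4.19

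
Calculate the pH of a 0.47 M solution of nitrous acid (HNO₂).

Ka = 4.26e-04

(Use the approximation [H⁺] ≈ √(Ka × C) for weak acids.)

[H⁺] = √(Ka × C) = √(4.26e-04 × 0.47) = 1.4150e-02. pH = -log(1.4150e-02)

pH = 1.85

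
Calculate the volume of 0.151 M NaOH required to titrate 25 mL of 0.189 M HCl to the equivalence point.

At equivalence: moles acid = moles base. moles HCl = 0.189 × 25/1000 = 0.004725 mol. V_base = moles / 0.151 × 1000 = 31.3 mL.

V_{base} = 31.3 mL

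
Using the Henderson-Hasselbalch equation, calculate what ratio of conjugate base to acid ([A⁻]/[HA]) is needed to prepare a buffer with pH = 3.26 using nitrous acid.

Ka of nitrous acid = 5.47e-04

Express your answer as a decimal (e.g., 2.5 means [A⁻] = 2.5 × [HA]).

pKa = -log(5.47e-04) = 3.2620. pH = pKa + log([A⁻]/[HA]), so log([A⁻]/[HA]) = pH − pKa = 3.26 − 3.2620 = -0.0020. [A⁻]/[HA] = 10^(-0.0020) = 0.995

[A⁻]/[HA] = 0.995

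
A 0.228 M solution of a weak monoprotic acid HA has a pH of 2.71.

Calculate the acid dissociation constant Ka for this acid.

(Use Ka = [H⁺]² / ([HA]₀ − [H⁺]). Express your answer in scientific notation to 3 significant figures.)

[H⁺] = 10^(−pH) = 10^(−2.71) = 1.950e-03 M. For HA ⇌ H⁺ + A⁻, Ka = [H⁺][A⁻]/[HA] = [H⁺]² / ([HA]₀ − [H⁺]) = (1.950e-03)² / (0.228 − 1.950e-03) = 1.68e-05.

K_a = 1.68e-05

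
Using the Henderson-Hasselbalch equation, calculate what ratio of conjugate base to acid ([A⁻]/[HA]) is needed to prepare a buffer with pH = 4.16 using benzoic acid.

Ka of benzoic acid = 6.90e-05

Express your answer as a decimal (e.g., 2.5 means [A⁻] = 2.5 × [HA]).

pKa = -log(6.90e-05) = 4.1612. pH = pKa + log([A⁻]/[HA]), so log([A⁻]/[HA]) = pH − pKa = 4.16 − 4.1612 = -0.0012. [A⁻]/[HA] = 10^(-0.0012) = 0.997

[A⁻]/[HA] = 0.997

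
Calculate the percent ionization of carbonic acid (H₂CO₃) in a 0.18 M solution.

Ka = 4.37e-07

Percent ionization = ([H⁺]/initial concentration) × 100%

Using Ka equilibrium: x² + Ka×x - Ka×C = 0. Solving: [H⁺] = 2.8025e-04. Percent = (2.8025e-04/0.18) × 100

Percent ionization = 0.156%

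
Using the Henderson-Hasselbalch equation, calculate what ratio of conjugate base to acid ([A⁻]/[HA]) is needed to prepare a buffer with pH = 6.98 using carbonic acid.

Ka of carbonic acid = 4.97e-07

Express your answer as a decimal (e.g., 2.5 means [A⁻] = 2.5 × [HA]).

pKa = -log(4.97e-07) = 6.3036. pH = pKa + log([A⁻]/[HA]), so log([A⁻]/[HA]) = pH − pKa = 6.98 − 6.3036 = 0.6764. [A⁻]/[HA] = 10^(0.6764) = 4.75

[A⁻]/[HA] = 4.75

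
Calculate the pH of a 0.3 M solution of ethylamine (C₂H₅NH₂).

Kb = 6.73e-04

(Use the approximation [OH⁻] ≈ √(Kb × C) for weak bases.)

[OH⁻] = √(Kb × C) = √(6.73e-04 × 0.3) = 1.4209e-02. pOH = 1.85, pH = 14 - pOH

pH = 12.15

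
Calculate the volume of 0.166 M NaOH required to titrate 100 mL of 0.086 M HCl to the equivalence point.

At equivalence: moles acid = moles base. moles HCl = 0.086 × 100/1000 = 0.0086 mol. V_base = moles / 0.166 × 1000 = 51.8 mL.

V_{base} = 51.8 mL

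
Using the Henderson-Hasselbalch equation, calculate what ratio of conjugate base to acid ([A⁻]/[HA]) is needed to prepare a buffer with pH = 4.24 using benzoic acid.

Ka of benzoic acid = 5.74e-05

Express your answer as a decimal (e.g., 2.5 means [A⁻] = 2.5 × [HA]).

pKa = -log(5.74e-05) = 4.2411. pH = pKa + log([A⁻]/[HA]), so log([A⁻]/[HA]) = pH − pKa = 4.24 − 4.2411 = -0.0011. [A⁻]/[HA] = 10^(-0.0011) = 0.997

[A⁻]/[HA] = 0.997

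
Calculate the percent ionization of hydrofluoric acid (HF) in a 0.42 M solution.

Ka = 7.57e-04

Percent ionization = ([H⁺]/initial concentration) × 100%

Using Ka equilibrium: x² + Ka×x - Ka×C = 0. Solving: [H⁺] = 1.7456e-02. Percent = (1.7456e-02/0.42) × 100

Percent ionization = 4.16%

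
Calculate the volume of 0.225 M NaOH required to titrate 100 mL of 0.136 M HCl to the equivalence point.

At equivalence: moles acid = moles base. moles HCl = 0.136 × 100/1000 = 0.0136 mol. V_base = moles / 0.225 × 1000 = 60.4 mL.

V_{base} = 60.4 mL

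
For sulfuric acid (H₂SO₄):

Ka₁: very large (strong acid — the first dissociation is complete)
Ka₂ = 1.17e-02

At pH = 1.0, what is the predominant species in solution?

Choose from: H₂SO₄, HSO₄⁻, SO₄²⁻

The first dissociation is complete, so H₂SO₄ itself is never the predominant species in water; pKa₂ = -log(1.17e-02) = 1.93. For a polyprotic acid the predominant species crosses at each pKa: below pKa_n the protonated form dominates, above it the deprotonated form does. At pH = 1.0, the predominant species is HSO₄⁻.

HSO₄⁻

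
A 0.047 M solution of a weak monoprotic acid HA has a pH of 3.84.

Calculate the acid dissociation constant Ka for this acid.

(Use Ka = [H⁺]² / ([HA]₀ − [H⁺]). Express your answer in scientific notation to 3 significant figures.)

[H⁺] = 10^(−pH) = 10^(−3.84) = 1.445e-04 M. For HA ⇌ H⁺ + A⁻, Ka = [H⁺][A⁻]/[HA] = [H⁺]² / ([HA]₀ − [H⁺]) = (1.445e-04)² / (0.047 − 1.445e-04) = 4.46e-07.

K_a = 4.46e-07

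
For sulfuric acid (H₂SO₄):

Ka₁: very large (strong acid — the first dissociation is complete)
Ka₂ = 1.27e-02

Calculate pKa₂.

pKa₂ = -log(Ka₂) = -log(1.27e-02) = 1.90.

pK_{a2} = 1.90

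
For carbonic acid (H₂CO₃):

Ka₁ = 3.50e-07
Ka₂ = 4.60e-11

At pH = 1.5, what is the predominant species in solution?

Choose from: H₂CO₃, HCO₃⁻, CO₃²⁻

pKa₁ = 6.46, pKa₂ = 10.34. For a polyprotic acid the predominant species crosses at each pKa: below pKa_n the protonated form dominates, above it the deprotonated form does. At pH = 1.5, the predominant species is H₂CO₃.

H₂CO₃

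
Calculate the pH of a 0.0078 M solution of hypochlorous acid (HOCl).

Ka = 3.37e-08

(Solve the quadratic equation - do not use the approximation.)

x² + Ka×x - Ka×C = 0. Using quadratic formula: [H⁺] = 1.6196e-05

pH = 4.79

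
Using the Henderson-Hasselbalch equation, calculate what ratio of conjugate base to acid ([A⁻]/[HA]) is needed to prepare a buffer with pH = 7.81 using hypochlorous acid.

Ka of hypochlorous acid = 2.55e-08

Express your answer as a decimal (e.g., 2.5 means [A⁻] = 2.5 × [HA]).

pKa = -log(2.55e-08) = 7.5935. pH = pKa + log([A⁻]/[HA]), so log([A⁻]/[HA]) = pH − pKa = 7.81 − 7.5935 = 0.2165. [A⁻]/[HA] = 10^(0.2165) = 1.65

[A⁻]/[HA] = 1.65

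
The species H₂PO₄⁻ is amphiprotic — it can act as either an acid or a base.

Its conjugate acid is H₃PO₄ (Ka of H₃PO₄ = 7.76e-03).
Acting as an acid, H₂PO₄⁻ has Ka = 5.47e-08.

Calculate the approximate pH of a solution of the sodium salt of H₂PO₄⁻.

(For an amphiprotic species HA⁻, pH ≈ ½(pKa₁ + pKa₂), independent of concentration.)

pKa₁ = -log(7.76e-03) = 2.11; pKa₂ = -log(5.47e-08) = 7.26. For an amphiprotic species, pH ≈ ½(pKa₁ + pKa₂) = ½(2.11 + 7.26) = 4.69.

pH = 4.69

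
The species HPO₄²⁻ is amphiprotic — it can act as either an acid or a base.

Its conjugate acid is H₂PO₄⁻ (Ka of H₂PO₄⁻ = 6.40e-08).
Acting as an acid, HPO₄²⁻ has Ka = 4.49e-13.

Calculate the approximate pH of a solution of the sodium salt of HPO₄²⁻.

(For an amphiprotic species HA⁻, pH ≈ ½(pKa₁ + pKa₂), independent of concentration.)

pKa₁ = -log(6.40e-08) = 7.19; pKa₂ = -log(4.49e-13) = 12.35. For an amphiprotic species, pH ≈ ½(pKa₁ + pKa₂) = ½(7.19 + 12.35) = 9.77.

pH = 9.77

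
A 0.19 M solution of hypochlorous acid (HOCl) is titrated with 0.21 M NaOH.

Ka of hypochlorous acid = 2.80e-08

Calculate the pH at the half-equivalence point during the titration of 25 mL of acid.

At half-equivalence [HA] = [A⁻], so Henderson-Hasselbalch gives pH = pKa = -log(2.80e-08) = 7.55.

pH = pKa = 7.55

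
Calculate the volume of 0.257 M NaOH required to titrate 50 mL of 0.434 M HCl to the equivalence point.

At equivalence: moles acid = moles base. moles HCl = 0.434 × 50/1000 = 0.0217 mol. V_base = moles / 0.257 × 1000 = 84.4 mL.

V_{base} = 84.4 mL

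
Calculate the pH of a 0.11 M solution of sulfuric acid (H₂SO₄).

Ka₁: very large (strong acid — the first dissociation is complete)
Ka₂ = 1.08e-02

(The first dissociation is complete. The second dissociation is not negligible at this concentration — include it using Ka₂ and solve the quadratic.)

First dissociation is complete: [H⁺]₀ = [HSO₄⁻]₀ = C = 0.11 M. Second dissociation HSO₄⁻ ⇌ H⁺ + SO₄²⁻: let x = [SO₄²⁻]. Ka₂ = (C + x)·x / (C − x) = 1.08e-02 → x² + (C + Ka₂)·x − Ka₂·C = 0 → x² + 0.12080·x − 1.188e-03 = 0. x = (−0.12080 + √(0.12080² + 4 × 1.188e-03)) / 2 = 9.1425e-03 M. [H⁺] = C + x = 0.11 + 9.1425e-03 = 1.1914e-01 M. pH = -log(1.1914e-01) = 0.92.

pH = 0.92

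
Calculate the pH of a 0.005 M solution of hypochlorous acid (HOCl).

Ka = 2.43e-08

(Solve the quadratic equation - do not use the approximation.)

x² + Ka×x - Ka×C = 0. Using quadratic formula: [H⁺] = 1.1011e-05

pH = 4.96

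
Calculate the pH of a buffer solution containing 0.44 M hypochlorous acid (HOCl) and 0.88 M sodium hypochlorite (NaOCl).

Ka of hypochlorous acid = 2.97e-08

pKa = -log(2.97e-08) = 7.53. pH = pKa + log([A⁻]/[HA]) = 7.53 + log(0.88/0.44)

pH = 7.83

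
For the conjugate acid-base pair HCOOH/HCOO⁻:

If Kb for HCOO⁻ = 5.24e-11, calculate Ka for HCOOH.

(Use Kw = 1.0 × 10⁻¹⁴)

For a conjugate pair Ka × Kb = Kw, so Ka = Kw/Kb = 1.0 × 10⁻¹⁴ / 5.24e-11 = 1.91e-04.

K_a = 1.91e-04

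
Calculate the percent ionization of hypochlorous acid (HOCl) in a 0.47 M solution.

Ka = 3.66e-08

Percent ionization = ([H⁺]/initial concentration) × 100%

Using Ka equilibrium: x² + Ka×x - Ka×C = 0. Solving: [H⁺] = 1.3114e-04. Percent = (1.3114e-04/0.47) × 100

Percent ionization = 0.0279%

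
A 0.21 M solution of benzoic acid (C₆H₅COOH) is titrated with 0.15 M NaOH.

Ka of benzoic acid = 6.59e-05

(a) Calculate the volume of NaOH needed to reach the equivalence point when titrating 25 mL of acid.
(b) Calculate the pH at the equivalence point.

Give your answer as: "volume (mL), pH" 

moles acid = 0.21 × 25/1000 = 0.00525 mol; V_base = moles/0.15 × 1000 = 35.0 mL. At equivalence only the conjugate base is present: [A⁻] = 0.00525/0.060 = 8.7500e-02 M. Kb = Kw/Ka = 1.52e-10; [OH⁻] = √(Kb × [A⁻]) = 3.6439e-06; pOH = 5.44; pH = 14 - pOH = 8.56.

V = 35.0 mL, pH = 8.56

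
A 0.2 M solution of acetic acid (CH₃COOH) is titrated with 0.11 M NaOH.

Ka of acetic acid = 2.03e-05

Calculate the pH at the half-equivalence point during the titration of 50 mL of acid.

At half-equivalence [HA] = [A⁻], so Henderson-Hasselbalch gives pH = pKa = -log(2.03e-05) = 4.69.

pH = pKa = 4.69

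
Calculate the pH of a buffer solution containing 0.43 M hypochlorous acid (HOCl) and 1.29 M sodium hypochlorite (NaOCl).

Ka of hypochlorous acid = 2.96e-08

pKa = -log(2.96e-08) = 7.53. pH = pKa + log([A⁻]/[HA]) = 7.53 + log(1.29/0.43)

pH = 8.01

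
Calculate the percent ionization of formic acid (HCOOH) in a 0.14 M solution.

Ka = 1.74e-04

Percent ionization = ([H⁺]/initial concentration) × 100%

Using Ka equilibrium: x² + Ka×x - Ka×C = 0. Solving: [H⁺] = 4.8494e-03. Percent = (4.8494e-03/0.14) × 100

Percent ionization = 3.46%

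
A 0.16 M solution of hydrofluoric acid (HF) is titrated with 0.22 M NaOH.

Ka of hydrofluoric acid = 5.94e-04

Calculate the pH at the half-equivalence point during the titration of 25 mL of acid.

At half-equivalence [HA] = [A⁻], so Henderson-Hasselbalch gives pH = pKa = -log(5.94e-04) = 3.23.

pH = pKa = 3.23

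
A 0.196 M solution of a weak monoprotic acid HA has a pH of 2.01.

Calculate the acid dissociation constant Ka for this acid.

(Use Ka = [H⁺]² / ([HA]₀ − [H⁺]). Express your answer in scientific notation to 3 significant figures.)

[H⁺] = 10^(−pH) = 10^(−2.01) = 9.772e-03 M. For HA ⇌ H⁺ + A⁻, Ka = [H⁺][A⁻]/[HA] = [H⁺]² / ([HA]₀ − [H⁺]) = (9.772e-03)² / (0.196 − 9.772e-03) = 5.13e-04.

K_a = 5.13e-04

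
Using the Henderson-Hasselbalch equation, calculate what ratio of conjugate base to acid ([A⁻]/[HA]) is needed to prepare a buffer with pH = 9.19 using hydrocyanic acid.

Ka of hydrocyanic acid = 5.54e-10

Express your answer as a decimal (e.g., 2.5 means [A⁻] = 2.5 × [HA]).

pKa = -log(5.54e-10) = 9.2565. pH = pKa + log([A⁻]/[HA]), so log([A⁻]/[HA]) = pH − pKa = 9.19 − 9.2565 = -0.0665. [A⁻]/[HA] = 10^(-0.0665) = 0.858

[A⁻]/[HA] = 0.858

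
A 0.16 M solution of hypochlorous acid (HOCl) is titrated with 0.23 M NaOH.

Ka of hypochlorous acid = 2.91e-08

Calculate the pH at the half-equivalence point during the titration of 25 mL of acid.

At half-equivalence [HA] = [A⁻], so Henderson-Hasselbalch gives pH = pKa = -log(2.91e-08) = 7.54.

pH = pKa = 7.54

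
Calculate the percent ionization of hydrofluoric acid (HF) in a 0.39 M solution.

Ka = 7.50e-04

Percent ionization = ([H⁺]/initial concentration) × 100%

Using Ka equilibrium: x² + Ka×x - Ka×C = 0. Solving: [H⁺] = 1.6732e-02. Percent = (1.6732e-02/0.39) × 100

Percent ionization = 4.29%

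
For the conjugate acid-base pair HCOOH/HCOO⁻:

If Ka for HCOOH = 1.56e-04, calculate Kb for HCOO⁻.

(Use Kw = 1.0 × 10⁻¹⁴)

For a conjugate pair Ka × Kb = Kw, so Kb = Kw/Ka = 1.0 × 10⁻¹⁴ / 1.56e-04 = 6.41e-11.

K_b = 6.41e-11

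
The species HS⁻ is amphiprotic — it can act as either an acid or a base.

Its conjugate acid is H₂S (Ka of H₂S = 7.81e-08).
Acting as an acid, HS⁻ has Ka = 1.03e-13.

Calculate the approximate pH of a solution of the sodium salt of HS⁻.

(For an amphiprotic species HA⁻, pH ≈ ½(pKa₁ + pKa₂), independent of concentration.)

pKa₁ = -log(7.81e-08) = 7.11; pKa₂ = -log(1.03e-13) = 12.99. For an amphiprotic species, pH ≈ ½(pKa₁ + pKa₂) = ½(7.11 + 12.99) = 10.05.

pH = 10.05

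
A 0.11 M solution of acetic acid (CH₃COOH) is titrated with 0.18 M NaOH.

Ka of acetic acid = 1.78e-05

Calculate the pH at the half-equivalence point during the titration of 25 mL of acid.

At half-equivalence [HA] = [A⁻], so Henderson-Hasselbalch gives pH = pKa = -log(1.78e-05) = 4.75.

pH = pKa = 4.75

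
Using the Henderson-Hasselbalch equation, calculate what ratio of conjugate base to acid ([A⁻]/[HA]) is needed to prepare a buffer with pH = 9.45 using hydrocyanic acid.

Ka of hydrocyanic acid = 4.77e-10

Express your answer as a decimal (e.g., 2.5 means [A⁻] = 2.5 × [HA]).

pKa = -log(4.77e-10) = 9.3215. pH = pKa + log([A⁻]/[HA]), so log([A⁻]/[HA]) = pH − pKa = 9.45 − 9.3215 = 0.1285. [A⁻]/[HA] = 10^(0.1285) = 1.34

[A⁻]/[HA] = 1.34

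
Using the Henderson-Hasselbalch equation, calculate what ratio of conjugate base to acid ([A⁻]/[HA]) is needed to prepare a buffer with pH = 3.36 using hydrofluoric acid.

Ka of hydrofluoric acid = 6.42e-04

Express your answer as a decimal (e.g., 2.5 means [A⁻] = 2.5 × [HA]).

pKa = -log(6.42e-04) = 3.1925. pH = pKa + log([A⁻]/[HA]), so log([A⁻]/[HA]) = pH − pKa = 3.36 − 3.1925 = 0.1675. [A⁻]/[HA] = 10^(0.1675) = 1.47

[A⁻]/[HA] = 1.47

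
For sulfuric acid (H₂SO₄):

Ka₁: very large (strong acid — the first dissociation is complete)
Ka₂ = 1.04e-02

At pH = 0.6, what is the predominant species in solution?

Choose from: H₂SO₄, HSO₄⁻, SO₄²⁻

The first dissociation is complete, so H₂SO₄ itself is never the predominant species in water; pKa₂ = -log(1.04e-02) = 1.98. For a polyprotic acid the predominant species crosses at each pKa: below pKa_n the protonated form dominates, above it the deprotonated form does. At pH = 0.6, the predominant species is HSO₄⁻.

HSO₄⁻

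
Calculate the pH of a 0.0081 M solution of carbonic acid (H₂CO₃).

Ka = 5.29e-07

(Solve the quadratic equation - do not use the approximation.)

x² + Ka×x - Ka×C = 0. Using quadratic formula: [H⁺] = 6.5195e-05

pH = 4.19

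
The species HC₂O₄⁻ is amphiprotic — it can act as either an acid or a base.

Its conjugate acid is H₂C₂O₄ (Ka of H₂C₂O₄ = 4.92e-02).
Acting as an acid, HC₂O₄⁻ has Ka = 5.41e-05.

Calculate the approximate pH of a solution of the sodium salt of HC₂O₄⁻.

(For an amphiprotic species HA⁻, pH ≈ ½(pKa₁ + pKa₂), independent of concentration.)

pKa₁ = -log(4.92e-02) = 1.31; pKa₂ = -log(5.41e-05) = 4.27. For an amphiprotic species, pH ≈ ½(pKa₁ + pKa₂) = ½(1.31 + 4.27) = 2.79.

pH = 2.79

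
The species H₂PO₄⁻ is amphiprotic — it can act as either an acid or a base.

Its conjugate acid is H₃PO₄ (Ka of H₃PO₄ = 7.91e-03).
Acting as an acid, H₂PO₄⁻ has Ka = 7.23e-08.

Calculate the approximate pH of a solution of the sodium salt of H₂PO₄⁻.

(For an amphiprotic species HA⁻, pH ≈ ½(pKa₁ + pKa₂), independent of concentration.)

pKa₁ = -log(7.91e-03) = 2.10; pKa₂ = -log(7.23e-08) = 7.14. For an amphiprotic species, pH ≈ ½(pKa₁ + pKa₂) = ½(2.10 + 7.14) = 4.62.

pH = 4.62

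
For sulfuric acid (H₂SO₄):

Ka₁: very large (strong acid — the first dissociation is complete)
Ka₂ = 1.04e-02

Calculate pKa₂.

pKa₂ = -log(Ka₂) = -log(1.04e-02) = 1.98.

pK_{a2} = 1.98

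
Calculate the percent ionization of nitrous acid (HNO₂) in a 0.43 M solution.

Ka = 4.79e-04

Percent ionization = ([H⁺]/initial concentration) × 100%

Using Ka equilibrium: x² + Ka×x - Ka×C = 0. Solving: [H⁺] = 1.4114e-02. Percent = (1.4114e-02/0.43) × 100

Percent ionization = 3.28%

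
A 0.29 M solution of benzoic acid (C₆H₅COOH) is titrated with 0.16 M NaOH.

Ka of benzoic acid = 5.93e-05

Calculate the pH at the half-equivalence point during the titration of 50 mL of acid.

At half-equivalence [HA] = [A⁻], so Henderson-Hasselbalch gives pH = pKa = -log(5.93e-05) = 4.23.

pH = pKa = 4.23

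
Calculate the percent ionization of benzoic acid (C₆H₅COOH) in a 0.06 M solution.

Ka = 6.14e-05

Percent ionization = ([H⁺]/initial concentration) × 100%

Using Ka equilibrium: x² + Ka×x - Ka×C = 0. Solving: [H⁺] = 1.8889e-03. Percent = (1.8889e-03/0.06) × 100

Percent ionization = 3.15%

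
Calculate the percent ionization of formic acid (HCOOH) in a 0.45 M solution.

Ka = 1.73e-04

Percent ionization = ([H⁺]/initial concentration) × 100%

Using Ka equilibrium: x² + Ka×x - Ka×C = 0. Solving: [H⁺] = 8.7372e-03. Percent = (8.7372e-03/0.45) × 100

Percent ionization = 1.94%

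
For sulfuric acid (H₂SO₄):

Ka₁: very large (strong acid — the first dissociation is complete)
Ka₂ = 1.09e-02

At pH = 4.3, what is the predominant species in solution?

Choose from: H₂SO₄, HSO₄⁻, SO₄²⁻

The first dissociation is complete, so H₂SO₄ itself is never the predominant species in water; pKa₂ = -log(1.09e-02) = 1.96. For a polyprotic acid the predominant species crosses at each pKa: below pKa_n the protonated form dominates, above it the deprotonated form does. At pH = 4.3, the predominant species is SO₄²⁻.

SO₄²⁻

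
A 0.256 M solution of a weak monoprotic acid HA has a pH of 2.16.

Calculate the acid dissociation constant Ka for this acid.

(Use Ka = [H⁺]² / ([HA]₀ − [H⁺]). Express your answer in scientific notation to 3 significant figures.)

[H⁺] = 10^(−pH) = 10^(−2.16) = 6.918e-03 M. For HA ⇌ H⁺ + A⁻, Ka = [H⁺][A⁻]/[HA] = [H⁺]² / ([HA]₀ − [H⁺]) = (6.918e-03)² / (0.256 − 6.918e-03) = 1.92e-04.

K_a = 1.92e-04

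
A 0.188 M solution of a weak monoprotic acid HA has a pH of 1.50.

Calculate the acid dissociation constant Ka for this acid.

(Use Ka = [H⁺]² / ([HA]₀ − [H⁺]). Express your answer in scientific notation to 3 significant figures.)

[H⁺] = 10^(−pH) = 10^(−1.50) = 3.162e-02 M. For HA ⇌ H⁺ + A⁻, Ka = [H⁺][A⁻]/[HA] = [H⁺]² / ([HA]₀ − [H⁺]) = (3.162e-02)² / (0.188 − 3.162e-02) = 6.39e-03.

K_a = 6.39e-03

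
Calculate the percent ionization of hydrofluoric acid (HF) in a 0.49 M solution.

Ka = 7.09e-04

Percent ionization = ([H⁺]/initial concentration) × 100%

Using Ka equilibrium: x² + Ka×x - Ka×C = 0. Solving: [H⁺] = 1.8288e-02. Percent = (1.8288e-02/0.49) × 100

Percent ionization = 3.73%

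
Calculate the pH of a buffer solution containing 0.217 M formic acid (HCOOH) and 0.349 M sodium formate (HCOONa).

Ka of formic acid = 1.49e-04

pKa = -log(1.49e-04) = 3.83. pH = pKa + log([A⁻]/[HA]) = 3.83 + log(0.349/0.217)

pH = 4.03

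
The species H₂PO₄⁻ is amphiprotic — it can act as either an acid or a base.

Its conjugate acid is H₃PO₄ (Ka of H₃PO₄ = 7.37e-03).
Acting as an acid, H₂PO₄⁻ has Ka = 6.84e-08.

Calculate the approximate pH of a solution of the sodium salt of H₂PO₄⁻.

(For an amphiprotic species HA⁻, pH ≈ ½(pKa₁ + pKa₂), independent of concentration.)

pKa₁ = -log(7.37e-03) = 2.13; pKa₂ = -log(6.84e-08) = 7.16. For an amphiprotic species, pH ≈ ½(pKa₁ + pKa₂) = ½(2.13 + 7.16) = 4.65.

pH = 4.65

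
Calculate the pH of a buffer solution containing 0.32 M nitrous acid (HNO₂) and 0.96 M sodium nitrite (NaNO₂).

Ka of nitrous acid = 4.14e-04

pKa = -log(4.14e-04) = 3.38. pH = pKa + log([A⁻]/[HA]) = 3.38 + log(0.96/0.32)

pH = 3.86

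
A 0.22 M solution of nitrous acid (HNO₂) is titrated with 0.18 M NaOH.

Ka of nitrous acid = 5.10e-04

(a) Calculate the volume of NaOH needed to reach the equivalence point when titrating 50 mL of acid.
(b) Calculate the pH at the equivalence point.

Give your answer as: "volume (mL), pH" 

moles acid = 0.22 × 50/1000 = 0.011 mol; V_base = moles/0.18 × 1000 = 61.1 mL. At equivalence only the conjugate base is present: [A⁻] = 0.011/0.111 = 9.9000e-02 M. Kb = Kw/Ka = 1.96e-11; [OH⁻] = √(Kb × [A⁻]) = 1.3933e-06; pOH = 5.86; pH = 14 - pOH = 8.14.

V = 61.1 mL, pH = 8.14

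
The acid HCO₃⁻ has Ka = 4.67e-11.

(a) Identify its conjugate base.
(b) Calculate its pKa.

(a) The conjugate base is formed by removing one H⁺ from HCO₃⁻, giving CO₃²⁻. (b) pKa = -log(Ka) = -log(4.67e-11) = 10.33.

Conjugate base: CO₃²⁻; pK_a = 10.33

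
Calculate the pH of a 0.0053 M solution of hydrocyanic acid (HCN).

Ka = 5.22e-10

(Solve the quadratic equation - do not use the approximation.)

x² + Ka×x - Ka×C = 0. Using quadratic formula: [H⁺] = 1.6630e-06

pH = 5.78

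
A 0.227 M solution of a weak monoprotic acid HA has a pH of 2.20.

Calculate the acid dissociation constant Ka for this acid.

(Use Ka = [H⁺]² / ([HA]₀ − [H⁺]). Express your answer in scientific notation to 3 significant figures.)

[H⁺] = 10^(−pH) = 10^(−2.20) = 6.310e-03 M. For HA ⇌ H⁺ + A⁻, Ka = [H⁺][A⁻]/[HA] = [H⁺]² / ([HA]₀ − [H⁺]) = (6.310e-03)² / (0.227 − 6.310e-03) = 1.80e-04.

K_a = 1.80e-04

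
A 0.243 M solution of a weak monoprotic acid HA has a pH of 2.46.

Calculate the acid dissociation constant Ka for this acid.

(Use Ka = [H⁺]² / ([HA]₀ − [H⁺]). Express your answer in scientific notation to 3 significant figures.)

[H⁺] = 10^(−pH) = 10^(−2.46) = 3.467e-03 M. For HA ⇌ H⁺ + A⁻, Ka = [H⁺][A⁻]/[HA] = [H⁺]² / ([HA]₀ − [H⁺]) = (3.467e-03)² / (0.243 − 3.467e-03) = 5.02e-05.

K_a = 5.02e-05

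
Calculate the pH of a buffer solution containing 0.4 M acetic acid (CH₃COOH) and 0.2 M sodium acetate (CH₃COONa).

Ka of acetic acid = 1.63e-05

pKa = -log(1.63e-05) = 4.79. pH = pKa + log([A⁻]/[HA]) = 4.79 + log(0.2/0.4)

pH = 4.49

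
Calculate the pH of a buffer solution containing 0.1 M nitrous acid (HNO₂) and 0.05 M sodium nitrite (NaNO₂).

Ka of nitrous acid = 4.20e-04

pKa = -log(4.20e-04) = 3.38. pH = pKa + log([A⁻]/[HA]) = 3.38 + log(0.05/0.1)

pH = 3.08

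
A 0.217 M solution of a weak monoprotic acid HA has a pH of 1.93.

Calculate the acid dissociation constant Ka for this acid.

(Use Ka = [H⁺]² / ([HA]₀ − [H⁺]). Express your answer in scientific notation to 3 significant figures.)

[H⁺] = 10^(−pH) = 10^(−1.93) = 1.175e-02 M. For HA ⇌ H⁺ + A⁻, Ka = [H⁺][A⁻]/[HA] = [H⁺]² / ([HA]₀ − [H⁺]) = (1.175e-02)² / (0.217 − 1.175e-02) = 6.73e-04.

K_a = 6.73e-04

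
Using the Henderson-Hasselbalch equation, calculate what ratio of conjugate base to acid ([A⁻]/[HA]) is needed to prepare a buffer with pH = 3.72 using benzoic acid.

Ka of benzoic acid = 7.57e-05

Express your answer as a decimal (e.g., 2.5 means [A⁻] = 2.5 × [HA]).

pKa = -log(7.57e-05) = 4.1209. pH = pKa + log([A⁻]/[HA]), so log([A⁻]/[HA]) = pH − pKa = 3.72 − 4.1209 = -0.4009. [A⁻]/[HA] = 10^(-0.4009) = 0.397

[A⁻]/[HA] = 0.397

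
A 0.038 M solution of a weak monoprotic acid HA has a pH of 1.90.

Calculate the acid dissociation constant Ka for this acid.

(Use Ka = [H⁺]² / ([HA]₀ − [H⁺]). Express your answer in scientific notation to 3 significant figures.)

[H⁺] = 10^(−pH) = 10^(−1.90) = 1.259e-02 M. For HA ⇌ H⁺ + A⁻, Ka = [H⁺][A⁻]/[HA] = [H⁺]² / ([HA]₀ − [H⁺]) = (1.259e-02)² / (0.038 − 1.259e-02) = 6.24e-03.

K_a = 6.24e-03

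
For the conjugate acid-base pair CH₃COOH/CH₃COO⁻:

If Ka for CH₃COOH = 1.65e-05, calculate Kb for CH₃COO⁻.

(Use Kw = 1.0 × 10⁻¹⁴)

For a conjugate pair Ka × Kb = Kw, so Kb = Kw/Ka = 1.0 × 10⁻¹⁴ / 1.65e-05 = 6.06e-10.

K_b = 6.06e-10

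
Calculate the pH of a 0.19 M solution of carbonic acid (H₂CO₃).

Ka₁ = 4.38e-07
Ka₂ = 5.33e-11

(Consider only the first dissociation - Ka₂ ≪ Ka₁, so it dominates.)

First dissociation dominates. From Ka₁ = [H⁺][HA⁻]/[H₂A], x² + Ka₁·x − Ka₁·C = 0 with C = 0.19 M and Ka₁ = 4.38e-07. Solving: [H⁺] = (−Ka₁ + √(Ka₁² + 4·Ka₁·C)) / 2 = 2.8826e-04 M. pH = -log(2.8826e-04) = 3.54.

pH = 3.54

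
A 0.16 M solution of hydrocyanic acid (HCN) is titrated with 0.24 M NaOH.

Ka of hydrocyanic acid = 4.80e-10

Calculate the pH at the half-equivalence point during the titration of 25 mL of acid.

At half-equivalence [HA] = [A⁻], so Henderson-Hasselbalch gives pH = pKa = -log(4.80e-10) = 9.32.

pH = pKa = 9.32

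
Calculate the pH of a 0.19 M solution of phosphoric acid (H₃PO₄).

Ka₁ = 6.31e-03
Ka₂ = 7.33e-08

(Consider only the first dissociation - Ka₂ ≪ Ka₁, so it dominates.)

First dissociation dominates. From Ka₁ = [H⁺][HA⁻]/[H₂A], x² + Ka₁·x − Ka₁·C = 0 with C = 0.19 M and Ka₁ = 6.31e-03. Solving: [H⁺] = (−Ka₁ + √(Ka₁² + 4·Ka₁·C)) / 2 = 3.1614e-02 M. pH = -log(3.1614e-02) = 1.50.

pH = 1.50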